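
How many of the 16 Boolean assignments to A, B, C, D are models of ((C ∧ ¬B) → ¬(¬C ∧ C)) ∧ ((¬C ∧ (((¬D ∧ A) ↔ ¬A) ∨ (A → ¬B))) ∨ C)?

Initial set: {(((C ∧ ¬B) → ¬(¬C ∧ C)) ∧ ((¬C ∧ (((¬D ∧ A) ↔ ¬A) ∨ (A → ¬B))) ∨ C))}.
(((C ∧ ¬B) → ¬(¬C ∧ C)) ∧ ((¬C ∧ (((¬D ∧ A) ↔ ¬A) ∨ (A → ¬B))) ∨ C)): α-rule — add ((C ∧ ¬B) → ¬(¬C ∧ C)), ((¬C ∧ (((¬D ∧ A) ↔ ¬A) ∨ (A → ¬B))) ∨ C).
((C ∧ ¬B) → ¬(¬C ∧ C)): β-rule — branch into ¬(C ∧ ¬B)  //  ¬(¬C ∧ C).
  branch 1 (add ¬(C ∧ ¬B)):
    ((¬C ∧ (((¬D ∧ A) ↔ ¬A) ∨ (A → ¬B))) ∨ C): β-rule — branch into (¬C ∧ (((¬D ∧ A) ↔ ¬A) ∨ (A → ¬B)))  //  C.
      branch 1.1 (add (¬C ∧ (((¬D ∧ A) ↔ ¬A) ∨ (A → ¬B)))):
        (¬C ∧ (((¬D ∧ A) ↔ ¬A) ∨ (A → ¬B))): α-rule — add ¬C, (((¬D ∧ A) ↔ ¬A) ∨ (A → ¬B)).
        ¬(C ∧ ¬B): β-rule — branch into ¬C  //  ¬¬B.
          branch 1.1.1 (add ¬C):
            (((¬D ∧ A) ↔ ¬A) ∨ (A → ¬B)): β-rule — branch into ((¬D ∧ A) ↔ ¬A)  //  (A → ¬B).
              branch 1.1.1.1 (add ((¬D ∧ A) ↔ ¬A)):
                ((¬D ∧ A) ↔ ¬A): β-rule — branch into (¬D ∧ A), ¬A  //  ¬(¬D ∧ A), ¬¬A.
                  branch 1.1.1.1.1 (add (¬D ∧ A), ¬A):
                    (¬D ∧ A): α-rule — add ¬D, A.
                    × closes — contains both A and ¬A.
                  branch 1.1.1.1.2 (add ¬(¬D ∧ A), ¬¬A):
                    ¬(¬D ∧ A): β-rule — branch into ¬¬D  //  ¬A.
                      branch 1.1.1.1.2.1 (add ¬¬D):
                        ○ open, literals {A=true, C=false, D=true}.
                      branch 1.1.1.1.2.2 (add ¬A):
                        × closes — contains both A and ¬A.
              branch 1.1.1.2 (add (A → ¬B)):
                (A → ¬B): β-rule — branch into ¬A  //  ¬B.
                  branch 1.1.1.2.1 (add ¬A):
                    ○ open, literals {A=false, C=false}.
                  branch 1.1.1.2.2 (add ¬B):
                    ○ open, literals {B=false, C=false}.
          branch 1.1.2 (add ¬¬B):
            (((¬D ∧ A) ↔ ¬A) ∨ (A → ¬B)): β-rule — branch into ((¬D ∧ A) ↔ ¬A)  //  (A → ¬B).
              branch 1.1.2.1 (add ((¬D ∧ A) ↔ ¬A)):
                ((¬D ∧ A) ↔ ¬A): β-rule — branch into (¬D ∧ A), ¬A  //  ¬(¬D ∧ A), ¬¬A.
                  branch 1.1.2.1.1 (add (¬D ∧ A), ¬A):
                    (¬D ∧ A): α-rule — add ¬D, A.
                    × closes — contains both A and ¬A.
                  branch 1.1.2.1.2 (add ¬(¬D ∧ A), ¬¬A):
                    ¬(¬D ∧ A): β-rule — branch into ¬¬D  //  ¬A.
                      branch 1.1.2.1.2.1 (add ¬¬D):
                        ○ open, literals {A=true, B=true, C=false, D=true}.
                      branch 1.1.2.1.2.2 (add ¬A):
                        × closes — contains both A and ¬A.
              branch 1.1.2.2 (add (A → ¬B)):
                (A → ¬B): β-rule — branch into ¬A  //  ¬B.
                  branch 1.1.2.2.1 (add ¬A):
                    ○ open, literals {A=false, B=true, C=false}.
                  branch 1.1.2.2.2 (add ¬B):
                    × closes — contains both B and ¬B.
      branch 1.2 (add C):
        ¬(C ∧ ¬B): β-rule — branch into ¬C  //  ¬¬B.
          branch 1.2.1 (add ¬C):
            × closes — contains both C and ¬C.
          branch 1.2.2 (add ¬¬B):
            ○ open, literals {B=true, C=true}.
  branch 2 (add ¬(¬C ∧ C)):
    ((¬C ∧ (((¬D ∧ A) ↔ ¬A) ∨ (A → ¬B))) ∨ C): β-rule — branch into (¬C ∧ (((¬D ∧ A) ↔ ¬A) ∨ (A → ¬B)))  //  C.
      branch 2.1 (add (¬C ∧ (((¬D ∧ A) ↔ ¬A) ∨ (A → ¬B)))):
        (¬C ∧ (((¬D ∧ A) ↔ ¬A) ∨ (A → ¬B))): α-rule — add ¬C, (((¬D ∧ A) ↔ ¬A) ∨ (A → ¬B)).
        ¬(¬C ∧ C): β-rule — branch into ¬¬C  //  ¬C.
          branch 2.1.1 (add ¬¬C):
            × closes — contains both C and ¬C.
          branch 2.1.2 (add ¬C):
            (((¬D ∧ A) ↔ ¬A) ∨ (A → ¬B)): β-rule — branch into ((¬D ∧ A) ↔ ¬A)  //  (A → ¬B).
              branch 2.1.2.1 (add ((¬D ∧ A) ↔ ¬A)):
                ((¬D ∧ A) ↔ ¬A): β-rule — branch into (¬D ∧ A), ¬A  //  ¬(¬D ∧ A), ¬¬A.
                  branch 2.1.2.1.1 (add (¬D ∧ A), ¬A):
                    (¬D ∧ A): α-rule — add ¬D, A.
                    × closes — contains both A and ¬A.
                  branch 2.1.2.1.2 (add ¬(¬D ∧ A), ¬¬A):
                    ¬(¬D ∧ A): β-rule — branch into ¬¬D  //  ¬A.
                      branch 2.1.2.1.2.1 (add ¬¬D):
                        ○ open, literals {A=true, C=false, D=true}.
                      branch 2.1.2.1.2.2 (add ¬A):
                        × closes — contains both A and ¬A.
              branch 2.1.2.2 (add (A → ¬B)):
                (A → ¬B): β-rule — branch into ¬A  //  ¬B.
                  branch 2.1.2.2.1 (add ¬A):
                    ○ open, literals {A=false, C=false}.
                  branch 2.1.2.2.2 (add ¬B):
                    ○ open, literals {B=false, C=false}.
      branch 2.2 (add C):
        ¬(¬C ∧ C): β-rule — branch into ¬¬C  //  ¬C.
          branch 2.2.1 (add ¬¬C):
            ○ open, literals {C=true}.
          branch 2.2.2 (add ¬C):
            × closes — contains both C and ¬C.
10 branches closed, 10 open.
Each open branch fixes some atoms; the unmentioned ones are free. Counting distinct full assignments: branch {A=true, C=false, D=true} (B) contributes 2 new; branch {A=false, C=false} (B, D) contributes 4 new; branch {B=false, C=false} (A, D) contributes 1 new; branch {A=true, B=true, C=false, D=true} (none free) contributes 0 new; branch {A=false, B=true, C=false} (D) contributes 0 new; branch {B=true, C=true} (A, D) contributes 4 new; branch {A=true, C=false, D=true} (B) contributes 0 new; branch {A=false, C=false} (B, D) contributes 0 new; branch {B=false, C=false} (A, D) contributes 0 new; branch {C=true} (A, B, D) contributes 4 new. Total: 15.

15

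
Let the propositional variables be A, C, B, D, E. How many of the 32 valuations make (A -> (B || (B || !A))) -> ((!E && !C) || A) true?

20

Initial set: {T ((A -> (B || (B || !A))) -> ((!E && !C) || A))}.
T ((A -> (B || (B || !A))) -> ((!E && !C) || A)): β-rule — branch into F (A -> (B || (B || !A)))  //  T ((!E && !C) || A).
  branch 1 (add F (A -> (B || (B || !A)))):
    F (A -> (B || (B || !A))): α-rule — add T A, F (B || (B || !A)).
    F (B || (B || !A)): α-rule — add F B, F (B || !A).
    F (B || !A): α-rule — add F B, F !A.
    ○ open, literals {A=1, B=0}.
  branch 2 (add T ((!E && !C) || A)):
    T ((!E && !C) || A): β-rule — branch into T (!E && !C)  //  T A.
      branch 2.1 (add T (!E && !C)):
        T (!E && !C): α-rule — add T !E, T !C.
        ○ open, literals {C=0, E=0}.
      branch 2.2 (add T A):
        ○ open, literals {A=1}.
0 branches closed, 3 open.
Each open branch fixes some atoms; the unmentioned ones are free. Counting distinct full assignments: branch {A=1, B=0} (C, D, E) contributes 8 new; branch {C=0, E=0} (A, B, D) contributes 6 new; branch {A=1} (C, B, D, E) contributes 6 new. Total: 20.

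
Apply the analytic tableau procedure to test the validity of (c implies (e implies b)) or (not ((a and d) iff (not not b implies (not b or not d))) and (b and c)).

Not valid

Assume the negation and expand:
Initial set: {not ((c implies (e implies b)) or (not ((a and d) iff (not not b implies (not b or not d))) and (b and c)))}.
not ((c implies (e implies b)) or (not ((a and d) iff (not not b implies (not b or not d))) and (b and c))): α-rule — add not (c implies (e implies b)), not (not ((a and d) iff (not not b implies (not b or not d))) and (b and c)).
not (c implies (e implies b)): α-rule — add c, not (e implies b).
not (e implies b): α-rule — add e, not b.
not (not ((a and d) iff (not not b implies (not b or not d))) and (b and c)): β-rule — branch into not not ((a and d) iff (not not b implies (not b or not d)))  //  not (b and c).
  branch 1 (add not not ((a and d) iff (not not b implies (not b or not d)))):
    not not ((a and d) iff (not not b implies (not b or not d))): β-rule — branch into (a and d), (not not b implies (not b or not d))  //  not (a and d), not (not not b implies (not b or not d)).
      branch 1.1 (add (a and d), (not not b implies (not b or not d))):
        (a and d): α-rule — add a, d.
        (not not b implies (not b or not d)): β-rule — branch into not not not b  //  (not b or not d).
          branch 1.1.1 (add not not not b):
            not not not b: drop double negation, giving not b.
            ○ open, literals {a=T, b=F, c=T, d=T, e=T}.
          branch 1.1.2 (add (not b or not d)):
            (not b or not d): β-rule — branch into not b  //  not d.
              branch 1.1.2.1 (add not b):
                ○ open, literals {a=T, b=F, c=T, d=T, e=T}.
              branch 1.1.2.2 (add not d):
                × closes — contains both d and not d.
      branch 1.2 (add not (a and d), not (not not b implies (not b or not d))):
        not (not not b implies (not b or not d)): α-rule — add not not b, not (not b or not d).
        not not b: drop double negation, giving b.
        × closes — contains both b and not b.
  branch 2 (add not (b and c)):
    not (b and c): β-rule — branch into not b  //  not c.
      branch 2.1 (add not b):
        ○ open, literals {b=F, c=T, e=T}.
      branch 2.2 (add not c):
        × closes — contains both c and not c.
3 branches closed, 3 open.
An open branch gives a countermodel: a=T, b=F, c=T, d=T, e=T (unmentioned atoms arbitrary); under it the original formula is false.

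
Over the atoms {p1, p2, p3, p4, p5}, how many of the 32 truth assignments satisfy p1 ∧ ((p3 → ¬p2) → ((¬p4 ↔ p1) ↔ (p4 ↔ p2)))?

12

Initial set: {T (p1 ∧ ((p3 → ¬p2) → ((¬p4 ↔ p1) ↔ (p4 ↔ p2))))}.
T (p1 ∧ ((p3 → ¬p2) → ((¬p4 ↔ p1) ↔ (p4 ↔ p2)))): α-rule — add T p1, T ((p3 → ¬p2) → ((¬p4 ↔ p1) ↔ (p4 ↔ p2))).
T ((p3 → ¬p2) → ((¬p4 ↔ p1) ↔ (p4 ↔ p2))): β-rule — branch into F (p3 → ¬p2)  //  T ((¬p4 ↔ p1) ↔ (p4 ↔ p2)).
  branch 1 (add F (p3 → ¬p2)):
    F (p3 → ¬p2): α-rule — add T p3, F ¬p2.
    ○ open, literals {p1=1, p2=1, p3=1}.
  branch 2 (add T ((¬p4 ↔ p1) ↔ (p4 ↔ p2))):
    T ((¬p4 ↔ p1) ↔ (p4 ↔ p2)): β-rule — branch into T (¬p4 ↔ p1), T (p4 ↔ p2)  //  F (¬p4 ↔ p1), F (p4 ↔ p2).
      branch 2.1 (add T (¬p4 ↔ p1), T (p4 ↔ p2)):
        T (¬p4 ↔ p1): β-rule — branch into T ¬p4, T p1  //  F ¬p4, F p1.
          branch 2.1.1 (add T ¬p4, T p1):
            T (p4 ↔ p2): β-rule — branch into T p4, T p2  //  F p4, F p2.
              branch 2.1.1.1 (add T p4, T p2):
                × closes — contains both p4 and ¬p4.
              branch 2.1.1.2 (add F p4, F p2):
                ○ open, literals {p1=1, p2=0, p4=0}.
          branch 2.1.2 (add F ¬p4, F p1):
            × closes — contains both p1 and ¬p1.
      branch 2.2 (add F (¬p4 ↔ p1), F (p4 ↔ p2)):
        F (¬p4 ↔ p1): β-rule — branch into T ¬p4, F p1  //  F ¬p4, T p1.
          branch 2.2.1 (add T ¬p4, F p1):
            × closes — contains both p1 and ¬p1.
          branch 2.2.2 (add F ¬p4, T p1):
            F (p4 ↔ p2): β-rule — branch into T p4, F p2  //  F p4, T p2.
              branch 2.2.2.1 (add T p4, F p2):
                ○ open, literals {p1=1, p2=0, p4=1}.
              branch 2.2.2.2 (add F p4, T p2):
                × closes — contains both p4 and ¬p4.
4 branches closed, 3 open.
Each open branch fixes some atoms; the unmentioned ones are free. Counting distinct full assignments: branch {p1=1, p2=1, p3=1} (p4, p5) contributes 4 new; branch {p1=1, p2=0, p4=0} (p3, p5) contributes 4 new; branch {p1=1, p2=0, p4=1} (p3, p5) contributes 4 new. Total: 12.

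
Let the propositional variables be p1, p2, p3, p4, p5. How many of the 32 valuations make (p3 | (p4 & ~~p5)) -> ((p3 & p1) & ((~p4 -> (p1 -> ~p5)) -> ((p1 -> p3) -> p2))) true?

17

Initial set: {T ((p3 | (p4 & ~~p5)) -> ((p3 & p1) & ((~p4 -> (p1 -> ~p5)) -> ((p1 -> p3) -> p2))))}.
T ((p3 | (p4 & ~~p5)) -> ((p3 & p1) & ((~p4 -> (p1 -> ~p5)) -> ((p1 -> p3) -> p2)))): β-rule — branch into F (p3 | (p4 & ~~p5))  //  T ((p3 & p1) & ((~p4 -> (p1 -> ~p5)) -> ((p1 -> p3) -> p2))).
  branch 1 (add F (p3 | (p4 & ~~p5))):
    F (p3 | (p4 & ~~p5)): α-rule — add F p3, F (p4 & ~~p5).
    F (p4 & ~~p5): β-rule — branch into F p4  //  F ~~p5.
      branch 1.1 (add F p4):
        ○ open, literals {p3=F, p4=F}.
      branch 1.2 (add F ~~p5):
        F ~~p5: drop double negation, giving F p5.
        ○ open, literals {p3=F, p5=F}.
  branch 2 (add T ((p3 & p1) & ((~p4 -> (p1 -> ~p5)) -> ((p1 -> p3) -> p2)))):
    T ((p3 & p1) & ((~p4 -> (p1 -> ~p5)) -> ((p1 -> p3) -> p2))): α-rule — add T (p3 & p1), T ((~p4 -> (p1 -> ~p5)) -> ((p1 -> p3) -> p2)).
    T (p3 & p1): α-rule — add T p3, T p1.
    T ((~p4 -> (p1 -> ~p5)) -> ((p1 -> p3) -> p2)): β-rule — branch into F (~p4 -> (p1 -> ~p5))  //  T ((p1 -> p3) -> p2).
      branch 2.1 (add F (~p4 -> (p1 -> ~p5))):
        F (~p4 -> (p1 -> ~p5)): α-rule — add T ~p4, F (p1 -> ~p5).
        F (p1 -> ~p5): α-rule — add T p1, F ~p5.
        ○ open, literals {p1=T, p3=T, p4=F, p5=T}.
      branch 2.2 (add T ((p1 -> p3) -> p2)):
        T ((p1 -> p3) -> p2): β-rule — branch into F (p1 -> p3)  //  T p2.
          branch 2.2.1 (add F (p1 -> p3)):
            F (p1 -> p3): α-rule — add T p1, F p3.
            × closes — contains both p3 and ~p3.
          branch 2.2.2 (add T p2):
            ○ open, literals {p1=T, p2=T, p3=T}.
1 branch closed, 4 open.
Each open branch fixes some atoms; the unmentioned ones are free. Counting distinct full assignments: branch {p3=F, p4=F} (p1, p2, p5) contributes 8 new; branch {p3=F, p5=F} (p1, p2, p4) contributes 4 new; branch {p1=T, p3=T, p4=F, p5=T} (p2) contributes 2 new; branch {p1=T, p2=T, p3=T} (p4, p5) contributes 3 new. Total: 17.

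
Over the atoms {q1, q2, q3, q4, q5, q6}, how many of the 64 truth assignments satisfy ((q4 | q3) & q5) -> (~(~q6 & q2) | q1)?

Initial set: {T (((q4 | q3) & q5) -> (~(~q6 & q2) | q1))}.
T (((q4 | q3) & q5) -> (~(~q6 & q2) | q1)): β-rule — branch into F ((q4 | q3) & q5)  //  T (~(~q6 & q2) | q1).
  branch 1 (add F ((q4 | q3) & q5)):
    F ((q4 | q3) & q5): β-rule — branch into F (q4 | q3)  //  F q5.
      branch 1.1 (add F (q4 | q3)):
        F (q4 | q3): α-rule — add F q4, F q3.
        ○ open, literals {q3=0, q4=0}.
      branch 1.2 (add F q5):
        ○ open, literals {q5=0}.
  branch 2 (add T (~(~q6 & q2) | q1)):
    T (~(~q6 & q2) | q1): β-rule — branch into T ~(~q6 & q2)  //  T q1.
      branch 2.1 (add T ~(~q6 & q2)):
        T ~(~q6 & q2): β-rule — branch into F ~q6  //  F q2.
          branch 2.1.1 (add F ~q6):
            ○ open, literals {q6=1}.
          branch 2.1.2 (add F q2):
            ○ open, literals {q2=0}.
      branch 2.2 (add T q1):
        ○ open, literals {q1=1}.
0 branches closed, 5 open.
Each open branch fixes some atoms; the unmentioned ones are free. Counting distinct full assignments: branch {q3=0, q4=0} (q1, q2, q5, q6) contributes 16 new; branch {q5=0} (q1, q2, q3, q4, q6) contributes 24 new; branch {q6=1} (q1, q2, q3, q4, q5) contributes 12 new; branch {q2=0} (q1, q3, q4, q5, q6) contributes 6 new; branch {q1=1} (q2, q3, q4, q5, q6) contributes 3 new. Total: 61.

61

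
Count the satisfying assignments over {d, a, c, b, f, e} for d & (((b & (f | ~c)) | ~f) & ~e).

Initial set: {(d & (((b & (f | ~c)) | ~f) & ~e))}.
(d & (((b & (f | ~c)) | ~f) & ~e)): α-rule — add d, (((b & (f | ~c)) | ~f) & ~e).
(((b & (f | ~c)) | ~f) & ~e): α-rule — add ((b & (f | ~c)) | ~f), ~e.
((b & (f | ~c)) | ~f): β-rule — branch into (b & (f | ~c))  //  ~f.
  branch 1 (add (b & (f | ~c))):
    (b & (f | ~c)): α-rule — add b, (f | ~c).
    (f | ~c): β-rule — branch into f  //  ~c.
      branch 1.1 (add f):
        ○ open, literals {b=true, d=true, e=false, f=true}.
      branch 1.2 (add ~c):
        ○ open, literals {b=true, c=false, d=true, e=false}.
  branch 2 (add ~f):
    ○ open, literals {d=true, e=false, f=false}.
0 branches closed, 3 open.
Each open branch fixes some atoms; the unmentioned ones are free. Counting distinct full assignments: branch {b=true, d=true, e=false, f=true} (a, c) contributes 4 new; branch {b=true, c=false, d=true, e=false} (a, f) contributes 2 new; branch {d=true, e=false, f=false} (a, c, b) contributes 6 new. Total: 12.

12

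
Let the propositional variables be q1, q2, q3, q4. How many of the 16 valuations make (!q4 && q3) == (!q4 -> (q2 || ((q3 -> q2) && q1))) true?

3

Initial set: {((!q4 && q3) == (!q4 -> (q2 || ((q3 -> q2) && q1))))}.
((!q4 && q3) == (!q4 -> (q2 || ((q3 -> q2) && q1)))): β-rule — branch into (!q4 && q3), (!q4 -> (q2 || ((q3 -> q2) && q1)))  //  !(!q4 && q3), !(!q4 -> (q2 || ((q3 -> q2) && q1))).
  branch 1 (add (!q4 && q3), (!q4 -> (q2 || ((q3 -> q2) && q1)))):
    (!q4 && q3): α-rule — add !q4, q3.
    (!q4 -> (q2 || ((q3 -> q2) && q1))): β-rule — branch into !!q4  //  (q2 || ((q3 -> q2) && q1)).
      branch 1.1 (add !!q4):
        × closes — contains both q4 and !q4.
      branch 1.2 (add (q2 || ((q3 -> q2) && q1))):
        (q2 || ((q3 -> q2) && q1)): β-rule — branch into q2  //  ((q3 -> q2) && q1).
          branch 1.2.1 (add q2):
            ○ open, literals {q2=true, q3=true, q4=false}.
          branch 1.2.2 (add ((q3 -> q2) && q1)):
            ((q3 -> q2) && q1): α-rule — add (q3 -> q2), q1.
            (q3 -> q2): β-rule — branch into !q3  //  q2.
              branch 1.2.2.1 (add !q3):
                × closes — contains both q3 and !q3.
              branch 1.2.2.2 (add q2):
                ○ open, literals {q1=true, q2=true, q3=true, q4=false}.
  branch 2 (add !(!q4 && q3), !(!q4 -> (q2 || ((q3 -> q2) && q1)))):
    !(!q4 -> (q2 || ((q3 -> q2) && q1))): α-rule — add !q4, !(q2 || ((q3 -> q2) && q1)).
    !(q2 || ((q3 -> q2) && q1)): α-rule — add !q2, !((q3 -> q2) && q1).
    !(!q4 && q3): β-rule — branch into !!q4  //  !q3.
      branch 2.1 (add !!q4):
        × closes — contains both q4 and !q4.
      branch 2.2 (add !q3):
        !((q3 -> q2) && q1): β-rule — branch into !(q3 -> q2)  //  !q1.
          branch 2.2.1 (add !(q3 -> q2)):
            !(q3 -> q2): α-rule — add q3, !q2.
            × closes — contains both q3 and !q3.
          branch 2.2.2 (add !q1):
            ○ open, literals {q1=false, q2=false, q3=false, q4=false}.
4 branches closed, 3 open.
Each open branch fixes some atoms; the unmentioned ones are free. Counting distinct full assignments: branch {q2=true, q3=true, q4=false} (q1) contributes 2 new; branch {q1=true, q2=true, q3=true, q4=false} (none free) contributes 0 new; branch {q1=false, q2=false, q3=false, q4=false} (none free) contributes 1 new. Total: 3.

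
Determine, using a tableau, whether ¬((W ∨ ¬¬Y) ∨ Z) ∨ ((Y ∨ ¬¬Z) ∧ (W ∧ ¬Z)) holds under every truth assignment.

Assume the negation and expand:
Initial set: {¬(¬((W ∨ ¬¬Y) ∨ Z) ∨ ((Y ∨ ¬¬Z) ∧ (W ∧ ¬Z)))}.
¬(¬((W ∨ ¬¬Y) ∨ Z) ∨ ((Y ∨ ¬¬Z) ∧ (W ∧ ¬Z))): α-rule — add ¬¬((W ∨ ¬¬Y) ∨ Z), ¬((Y ∨ ¬¬Z) ∧ (W ∧ ¬Z)).
¬¬((W ∨ ¬¬Y) ∨ Z): β-rule — branch into (W ∨ ¬¬Y)  //  Z.
  branch 1 (add (W ∨ ¬¬Y)):
    ¬((Y ∨ ¬¬Z) ∧ (W ∧ ¬Z)): β-rule — branch into ¬(Y ∨ ¬¬Z)  //  ¬(W ∧ ¬Z).
      branch 1.1 (add ¬(Y ∨ ¬¬Z)):
        ¬(Y ∨ ¬¬Z): α-rule — add ¬Y, ¬¬¬Z.
        ¬¬¬Z: drop double negation, giving ¬Z.
        (W ∨ ¬¬Y): β-rule — branch into W  //  ¬¬Y.
          branch 1.1.1 (add W):
            ○ open, literals {W=true, Y=false, Z=false}.
          branch 1.1.2 (add ¬¬Y):
            ¬¬Y: drop double negation, giving Y.
            × closes — contains both Y and ¬Y.
      branch 1.2 (add ¬(W ∧ ¬Z)):
        (W ∨ ¬¬Y): β-rule — branch into W  //  ¬¬Y.
          branch 1.2.1 (add W):
            ¬(W ∧ ¬Z): β-rule — branch into ¬W  //  ¬¬Z.
              branch 1.2.1.1 (add ¬W):
                × closes — contains both W and ¬W.
              branch 1.2.1.2 (add ¬¬Z):
                ○ open, literals {W=true, Z=true}.
          branch 1.2.2 (add ¬¬Y):
            ¬¬Y: drop double negation, giving Y.
            ¬(W ∧ ¬Z): β-rule — branch into ¬W  //  ¬¬Z.
              branch 1.2.2.1 (add ¬W):
                ○ open, literals {W=false, Y=true}.
              branch 1.2.2.2 (add ¬¬Z):
                ○ open, literals {Y=true, Z=true}.
  branch 2 (add Z):
    ¬((Y ∨ ¬¬Z) ∧ (W ∧ ¬Z)): β-rule — branch into ¬(Y ∨ ¬¬Z)  //  ¬(W ∧ ¬Z).
      branch 2.1 (add ¬(Y ∨ ¬¬Z)):
        ¬(Y ∨ ¬¬Z): α-rule — add ¬Y, ¬¬¬Z.
        ¬¬¬Z: drop double negation, giving ¬Z.
        × closes — contains both Z and ¬Z.
      branch 2.2 (add ¬(W ∧ ¬Z)):
        ¬(W ∧ ¬Z): β-rule — branch into ¬W  //  ¬¬Z.
          branch 2.2.1 (add ¬W):
            ○ open, literals {W=false, Z=true}.
          branch 2.2.2 (add ¬¬Z):
            ○ open, literals {Z=true}.
3 branches closed, 6 open.
An open branch gives a countermodel: W=true, Y=false, Z=false (unmentioned atoms arbitrary); under it the original formula is false.

Not valid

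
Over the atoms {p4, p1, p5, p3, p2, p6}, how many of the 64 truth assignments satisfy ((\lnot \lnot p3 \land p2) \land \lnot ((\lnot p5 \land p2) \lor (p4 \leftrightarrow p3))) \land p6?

Initial set: {(((\lnot \lnot p3 \land p2) \land \lnot ((\lnot p5 \land p2) \lor (p4 \leftrightarrow p3))) \land p6)}.
(((\lnot \lnot p3 \land p2) \land \lnot ((\lnot p5 \land p2) \lor (p4 \leftrightarrow p3))) \land p6): α-rule — add ((\lnot \lnot p3 \land p2) \land \lnot ((\lnot p5 \land p2) \lor (p4 \leftrightarrow p3))), p6.
((\lnot \lnot p3 \land p2) \land \lnot ((\lnot p5 \land p2) \lor (p4 \leftrightarrow p3))): α-rule — add (\lnot \lnot p3 \land p2), \lnot ((\lnot p5 \land p2) \lor (p4 \leftrightarrow p3)).
(\lnot \lnot p3 \land p2): α-rule — add \lnot \lnot p3, p2.
\lnot ((\lnot p5 \land p2) \lor (p4 \leftrightarrow p3)): α-rule — add \lnot (\lnot p5 \land p2), \lnot (p4 \leftrightarrow p3).
\lnot \lnot p3: drop double negation, giving p3.
\lnot (\lnot p5 \land p2): β-rule — branch into \lnot \lnot p5  //  \lnot p2.
  branch 1 (add \lnot \lnot p5):
    \lnot (p4 \leftrightarrow p3): β-rule — branch into p4, \lnot p3  //  \lnot p4, p3.
      branch 1.1 (add p4, \lnot p3):
        × closes — contains both p3 and \lnot p3.
      branch 1.2 (add \lnot p4, p3):
        ○ open, literals {p2=T, p3=T, p4=F, p5=T, p6=T}.
  branch 2 (add \lnot p2):
    × closes — contains both p2 and \lnot p2.
2 branches closed, 1 open.
Each open branch fixes some atoms; the unmentioned ones are free. Counting distinct full assignments: branch {p2=T, p3=T, p4=F, p5=T, p6=T} (p1) contributes 2 new. Total: 2.

2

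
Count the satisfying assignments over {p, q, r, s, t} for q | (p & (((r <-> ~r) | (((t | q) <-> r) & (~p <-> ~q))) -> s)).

24

Initial set: {(q | (p & (((r <-> ~r) | (((t | q) <-> r) & (~p <-> ~q))) -> s)))}.
(q | (p & (((r <-> ~r) | (((t | q) <-> r) & (~p <-> ~q))) -> s))): β-rule — branch into q  //  (p & (((r <-> ~r) | (((t | q) <-> r) & (~p <-> ~q))) -> s)).
  branch 1 (add q):
    ○ open, literals {q=T}.
  branch 2 (add (p & (((r <-> ~r) | (((t | q) <-> r) & (~p <-> ~q))) -> s))):
    (p & (((r <-> ~r) | (((t | q) <-> r) & (~p <-> ~q))) -> s)): α-rule — add p, (((r <-> ~r) | (((t | q) <-> r) & (~p <-> ~q))) -> s).
    (((r <-> ~r) | (((t | q) <-> r) & (~p <-> ~q))) -> s): β-rule — branch into ~((r <-> ~r) | (((t | q) <-> r) & (~p <-> ~q)))  //  s.
      branch 2.1 (add ~((r <-> ~r) | (((t | q) <-> r) & (~p <-> ~q)))):
        ~((r <-> ~r) | (((t | q) <-> r) & (~p <-> ~q))): α-rule — add ~(r <-> ~r), ~(((t | q) <-> r) & (~p <-> ~q)).
        ~(r <-> ~r): β-rule — branch into r, ~~r  //  ~r, ~r.
          branch 2.1.1 (add r, ~~r):
            ~(((t | q) <-> r) & (~p <-> ~q)): β-rule — branch into ~((t | q) <-> r)  //  ~(~p <-> ~q).
              branch 2.1.1.1 (add ~((t | q) <-> r)):
                ~((t | q) <-> r): β-rule — branch into (t | q), ~r  //  ~(t | q), r.
                  branch 2.1.1.1.1 (add (t | q), ~r):
                    × closes — contains both r and ~r.
                  branch 2.1.1.1.2 (add ~(t | q), r):
                    ~(t | q): α-rule — add ~t, ~q.
                    ○ open, literals {p=T, q=F, r=T, t=F}.
              branch 2.1.1.2 (add ~(~p <-> ~q)):
                ~(~p <-> ~q): β-rule — branch into ~p, ~~q  //  ~~p, ~q.
                  branch 2.1.1.2.1 (add ~p, ~~q):
                    × closes — contains both p and ~p.
                  branch 2.1.1.2.2 (add ~~p, ~q):
                    ○ open, literals {p=T, q=F, r=T}.
          branch 2.1.2 (add ~r, ~r):
            ~(((t | q) <-> r) & (~p <-> ~q)): β-rule — branch into ~((t | q) <-> r)  //  ~(~p <-> ~q).
              branch 2.1.2.1 (add ~((t | q) <-> r)):
                ~((t | q) <-> r): β-rule — branch into (t | q), ~r  //  ~(t | q), r.
                  branch 2.1.2.1.1 (add (t | q), ~r):
                    (t | q): β-rule — branch into t  //  q.
                      branch 2.1.2.1.1.1 (add t):
                        ○ open, literals {p=T, r=F, t=T}.
                      branch 2.1.2.1.1.2 (add q):
                        ○ open, literals {p=T, q=T, r=F}.
                  branch 2.1.2.1.2 (add ~(t | q), r):
                    × closes — contains both r and ~r.
              branch 2.1.2.2 (add ~(~p <-> ~q)):
                ~(~p <-> ~q): β-rule — branch into ~p, ~~q  //  ~~p, ~q.
                  branch 2.1.2.2.1 (add ~p, ~~q):
                    × closes — contains both p and ~p.
                  branch 2.1.2.2.2 (add ~~p, ~q):
                    ○ open, literals {p=T, q=F, r=F}.
      branch 2.2 (add s):
        ○ open, literals {p=T, s=T}.
4 branches closed, 7 open.
Each open branch fixes some atoms; the unmentioned ones are free. Counting distinct full assignments: branch {q=T} (p, r, s, t) contributes 16 new; branch {p=T, q=F, r=T, t=F} (s) contributes 2 new; branch {p=T, q=F, r=T} (s, t) contributes 2 new; branch {p=T, r=F, t=T} (q, s) contributes 2 new; branch {p=T, q=T, r=F} (s, t) contributes 0 new; branch {p=T, q=F, r=F} (s, t) contributes 2 new; branch {p=T, s=T} (q, r, t) contributes 0 new. Total: 24.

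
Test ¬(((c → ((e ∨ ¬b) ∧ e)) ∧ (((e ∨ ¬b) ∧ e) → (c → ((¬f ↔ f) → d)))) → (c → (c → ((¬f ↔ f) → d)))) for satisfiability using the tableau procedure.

Initial set: {¬(((c → ((e ∨ ¬b) ∧ e)) ∧ (((e ∨ ¬b) ∧ e) → (c → ((¬f ↔ f) → d)))) → (c → (c → ((¬f ↔ f) → d))))}.
¬(((c → ((e ∨ ¬b) ∧ e)) ∧ (((e ∨ ¬b) ∧ e) → (c → ((¬f ↔ f) → d)))) → (c → (c → ((¬f ↔ f) → d)))): α-rule — add ((c → ((e ∨ ¬b) ∧ e)) ∧ (((e ∨ ¬b) ∧ e) → (c → ((¬f ↔ f) → d)))), ¬(c → (c → ((¬f ↔ f) → d))).
((c → ((e ∨ ¬b) ∧ e)) ∧ (((e ∨ ¬b) ∧ e) → (c → ((¬f ↔ f) → d)))): α-rule — add (c → ((e ∨ ¬b) ∧ e)), (((e ∨ ¬b) ∧ e) → (c → ((¬f ↔ f) → d))).
¬(c → (c → ((¬f ↔ f) → d))): α-rule — add c, ¬(c → ((¬f ↔ f) → d)).
¬(c → ((¬f ↔ f) → d)): α-rule — add c, ¬((¬f ↔ f) → d).
¬((¬f ↔ f) → d): α-rule — add (¬f ↔ f), ¬d.
(c → ((e ∨ ¬b) ∧ e)): β-rule — branch into ¬c  //  ((e ∨ ¬b) ∧ e).
  branch 1 (add ¬c):
    × closes — contains both c and ¬c.
  branch 2 (add ((e ∨ ¬b) ∧ e)):
    ((e ∨ ¬b) ∧ e): α-rule — add (e ∨ ¬b), e.
    (((e ∨ ¬b) ∧ e) → (c → ((¬f ↔ f) → d))): β-rule — branch into ¬((e ∨ ¬b) ∧ e)  //  (c → ((¬f ↔ f) → d)).
      branch 2.1 (add ¬((e ∨ ¬b) ∧ e)):
        (¬f ↔ f): β-rule — branch into ¬f, f  //  ¬¬f, ¬f.
          branch 2.1.1 (add ¬f, f):
            × closes — contains both f and ¬f.
          branch 2.1.2 (add ¬¬f, ¬f):
            × closes — contains both f and ¬f.
      branch 2.2 (add (c → ((¬f ↔ f) → d))):
        (¬f ↔ f): β-rule — branch into ¬f, f  //  ¬¬f, ¬f.
          branch 2.2.1 (add ¬f, f):
            × closes — contains both f and ¬f.
          branch 2.2.2 (add ¬¬f, ¬f):
            × closes — contains both f and ¬f.
All 5 branches close.
Every branch closed; the formula is unsatisfiable.

Unsatisfiable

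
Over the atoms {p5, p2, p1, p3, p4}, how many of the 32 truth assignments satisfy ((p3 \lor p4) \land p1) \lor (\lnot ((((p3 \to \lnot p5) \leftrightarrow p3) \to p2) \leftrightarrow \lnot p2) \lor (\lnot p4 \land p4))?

Initial set: {(((p3 \lor p4) \land p1) \lor (\lnot ((((p3 \to \lnot p5) \leftrightarrow p3) \to p2) \leftrightarrow \lnot p2) \lor (\lnot p4 \land p4)))}.
(((p3 \lor p4) \land p1) \lor (\lnot ((((p3 \to \lnot p5) \leftrightarrow p3) \to p2) \leftrightarrow \lnot p2) \lor (\lnot p4 \land p4))): β-rule — branch into ((p3 \lor p4) \land p1)  //  (\lnot ((((p3 \to \lnot p5) \leftrightarrow p3) \to p2) \leftrightarrow \lnot p2) \lor (\lnot p4 \land p4)).
  branch 1 (add ((p3 \lor p4) \land p1)):
    ((p3 \lor p4) \land p1): α-rule — add (p3 \lor p4), p1.
    (p3 \lor p4): β-rule — branch into p3  //  p4.
      branch 1.1 (add p3):
        ○ open, literals {p1=1, p3=1}.
      branch 1.2 (add p4):
        ○ open, literals {p1=1, p4=1}.
  branch 2 (add (\lnot ((((p3 \to \lnot p5) \leftrightarrow p3) \to p2) \leftrightarrow \lnot p2) \lor (\lnot p4 \land p4))):
    (\lnot ((((p3 \to \lnot p5) \leftrightarrow p3) \to p2) \leftrightarrow \lnot p2) \lor (\lnot p4 \land p4)): β-rule — branch into \lnot ((((p3 \to \lnot p5) \leftrightarrow p3) \to p2) \leftrightarrow \lnot p2)  //  (\lnot p4 \land p4).
      branch 2.1 (add \lnot ((((p3 \to \lnot p5) \leftrightarrow p3) \to p2) \leftrightarrow \lnot p2)):
        \lnot ((((p3 \to \lnot p5) \leftrightarrow p3) \to p2) \leftrightarrow \lnot p2): β-rule — branch into (((p3 \to \lnot p5) \leftrightarrow p3) \to p2), \lnot \lnot p2  //  \lnot (((p3 \to \lnot p5) \leftrightarrow p3) \to p2), \lnot p2.
          branch 2.1.1 (add (((p3 \to \lnot p5) \leftrightarrow p3) \to p2), \lnot \lnot p2):
            (((p3 \to \lnot p5) \leftrightarrow p3) \to p2): β-rule — branch into \lnot ((p3 \to \lnot p5) \leftrightarrow p3)  //  p2.
              branch 2.1.1.1 (add \lnot ((p3 \to \lnot p5) \leftrightarrow p3)):
                \lnot ((p3 \to \lnot p5) \leftrightarrow p3): β-rule — branch into (p3 \to \lnot p5), \lnot p3  //  \lnot (p3 \to \lnot p5), p3.
                  branch 2.1.1.1.1 (add (p3 \to \lnot p5), \lnot p3):
                    (p3 \to \lnot p5): β-rule — branch into \lnot p3  //  \lnot p5.
                      branch 2.1.1.1.1.1 (add \lnot p3):
                        ○ open, literals {p2=1, p3=0}.
                      branch 2.1.1.1.1.2 (add \lnot p5):
                        ○ open, literals {p2=1, p3=0, p5=0}.
                  branch 2.1.1.1.2 (add \lnot (p3 \to \lnot p5), p3):
                    \lnot (p3 \to \lnot p5): α-rule — add p3, \lnot \lnot p5.
                    ○ open, literals {p2=1, p3=1, p5=1}.
              branch 2.1.1.2 (add p2):
                ○ open, literals {p2=1}.
          branch 2.1.2 (add \lnot (((p3 \to \lnot p5) \leftrightarrow p3) \to p2), \lnot p2):
            \lnot (((p3 \to \lnot p5) \leftrightarrow p3) \to p2): α-rule — add ((p3 \to \lnot p5) \leftrightarrow p3), \lnot p2.
            ((p3 \to \lnot p5) \leftrightarrow p3): β-rule — branch into (p3 \to \lnot p5), p3  //  \lnot (p3 \to \lnot p5), \lnot p3.
              branch 2.1.2.1 (add (p3 \to \lnot p5), p3):
                (p3 \to \lnot p5): β-rule — branch into \lnot p3  //  \lnot p5.
                  branch 2.1.2.1.1 (add \lnot p3):
                    × closes — contains both p3 and \lnot p3.
                  branch 2.1.2.1.2 (add \lnot p5):
                    ○ open, literals {p2=0, p3=1, p5=0}.
              branch 2.1.2.2 (add \lnot (p3 \to \lnot p5), \lnot p3):
                \lnot (p3 \to \lnot p5): α-rule — add p3, \lnot \lnot p5.
                × closes — contains both p3 and \lnot p3.
      branch 2.2 (add (\lnot p4 \land p4)):
        (\lnot p4 \land p4): α-rule — add \lnot p4, p4.
        × closes — contains both p4 and \lnot p4.
3 branches closed, 7 open.
Each open branch fixes some atoms; the unmentioned ones are free. Counting distinct full assignments: branch {p1=1, p3=1} (p5, p2, p4) contributes 8 new; branch {p1=1, p4=1} (p5, p2, p3) contributes 4 new; branch {p2=1, p3=0} (p5, p1, p4) contributes 6 new; branch {p2=1, p3=0, p5=0} (p1, p4) contributes 0 new; branch {p2=1, p3=1, p5=1} (p1, p4) contributes 2 new; branch {p2=1} (p5, p1, p3, p4) contributes 2 new; branch {p2=0, p3=1, p5=0} (p1, p4) contributes 2 new. Total: 24.

24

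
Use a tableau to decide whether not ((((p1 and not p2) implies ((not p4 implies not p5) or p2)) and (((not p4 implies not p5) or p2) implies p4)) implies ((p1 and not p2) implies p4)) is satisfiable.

Initial set: {T not ((((p1 and not p2) implies ((not p4 implies not p5) or p2)) and (((not p4 implies not p5) or p2) implies p4)) implies ((p1 and not p2) implies p4))}.
T not ((((p1 and not p2) implies ((not p4 implies not p5) or p2)) and (((not p4 implies not p5) or p2) implies p4)) implies ((p1 and not p2) implies p4)): α-rule — add T (((p1 and not p2) implies ((not p4 implies not p5) or p2)) and (((not p4 implies not p5) or p2) implies p4)), F ((p1 and not p2) implies p4).
T (((p1 and not p2) implies ((not p4 implies not p5) or p2)) and (((not p4 implies not p5) or p2) implies p4)): α-rule — add T ((p1 and not p2) implies ((not p4 implies not p5) or p2)), T (((not p4 implies not p5) or p2) implies p4).
F ((p1 and not p2) implies p4): α-rule — add T (p1 and not p2), F p4.
T (p1 and not p2): α-rule — add T p1, T not p2.
T ((p1 and not p2) implies ((not p4 implies not p5) or p2)): β-rule — branch into F (p1 and not p2)  //  T ((not p4 implies not p5) or p2).
  branch 1 (add F (p1 and not p2)):
    T (((not p4 implies not p5) or p2) implies p4): β-rule — branch into F ((not p4 implies not p5) or p2)  //  T p4.
      branch 1.1 (add F ((not p4 implies not p5) or p2)):
        F ((not p4 implies not p5) or p2): α-rule — add F (not p4 implies not p5), F p2.
        F (not p4 implies not p5): α-rule — add T not p4, F not p5.
        F (p1 and not p2): β-rule — branch into F p1  //  F not p2.
          branch 1.1.1 (add F p1):
            × closes — contains both p1 and not p1.
          branch 1.1.2 (add F not p2):
            × closes — contains both p2 and not p2.
      branch 1.2 (add T p4):
        × closes — contains both p4 and not p4.
  branch 2 (add T ((not p4 implies not p5) or p2)):
    T (((not p4 implies not p5) or p2) implies p4): β-rule — branch into F ((not p4 implies not p5) or p2)  //  T p4.
      branch 2.1 (add F ((not p4 implies not p5) or p2)):
        F ((not p4 implies not p5) or p2): α-rule — add F (not p4 implies not p5), F p2.
        F (not p4 implies not p5): α-rule — add T not p4, F not p5.
        T ((not p4 implies not p5) or p2): β-rule — branch into T (not p4 implies not p5)  //  T p2.
          branch 2.1.1 (add T (not p4 implies not p5)):
            T (not p4 implies not p5): β-rule — branch into F not p4  //  T not p5.
              branch 2.1.1.1 (add F not p4):
                × closes — contains both p4 and not p4.
              branch 2.1.1.2 (add T not p5):
                × closes — contains both p5 and not p5.
          branch 2.1.2 (add T p2):
            × closes — contains both p2 and not p2.
      branch 2.2 (add T p4):
        × closes — contains both p4 and not p4.
All 7 branches close.
Every branch closed; the formula is unsatisfiable.

Unsatisfiable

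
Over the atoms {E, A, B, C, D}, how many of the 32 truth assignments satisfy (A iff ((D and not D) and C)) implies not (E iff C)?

Initial set: {((A iff ((D and not D) and C)) implies not (E iff C))}.
((A iff ((D and not D) and C)) implies not (E iff C)): β-rule — branch into not (A iff ((D and not D) and C))  //  not (E iff C).
  branch 1 (add not (A iff ((D and not D) and C))):
    not (A iff ((D and not D) and C)): β-rule — branch into A, not ((D and not D) and C)  //  not A, ((D and not D) and C).
      branch 1.1 (add A, not ((D and not D) and C)):
        not ((D and not D) and C): β-rule — branch into not (D and not D)  //  not C.
          branch 1.1.1 (add not (D and not D)):
            not (D and not D): β-rule — branch into not D  //  not not D.
              branch 1.1.1.1 (add not D):
                ○ open, literals {A=T, D=F}.
              branch 1.1.1.2 (add not not D):
                ○ open, literals {A=T, D=T}.
          branch 1.1.2 (add not C):
            ○ open, literals {A=T, C=F}.
      branch 1.2 (add not A, ((D and not D) and C)):
        ((D and not D) and C): α-rule — add (D and not D), C.
        (D and not D): α-rule — add D, not D.
        × closes — contains both D and not D.
  branch 2 (add not (E iff C)):
    not (E iff C): β-rule — branch into E, not C  //  not E, C.
      branch 2.1 (add E, not C):
        ○ open, literals {C=F, E=T}.
      branch 2.2 (add not E, C):
        ○ open, literals {C=T, E=F}.
1 branch closed, 5 open.
Each open branch fixes some atoms; the unmentioned ones are free. Counting distinct full assignments: branch {A=T, D=F} (E, B, C) contributes 8 new; branch {A=T, D=T} (E, B, C) contributes 8 new; branch {A=T, C=F} (E, B, D) contributes 0 new; branch {C=F, E=T} (A, B, D) contributes 4 new; branch {C=T, E=F} (A, B, D) contributes 4 new. Total: 24.

24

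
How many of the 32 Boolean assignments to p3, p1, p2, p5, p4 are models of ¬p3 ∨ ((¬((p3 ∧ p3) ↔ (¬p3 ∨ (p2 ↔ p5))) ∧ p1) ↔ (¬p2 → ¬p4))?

22

Initial set: {(¬p3 ∨ ((¬((p3 ∧ p3) ↔ (¬p3 ∨ (p2 ↔ p5))) ∧ p1) ↔ (¬p2 → ¬p4)))}.
(¬p3 ∨ ((¬((p3 ∧ p3) ↔ (¬p3 ∨ (p2 ↔ p5))) ∧ p1) ↔ (¬p2 → ¬p4))): β-rule — branch into ¬p3  //  ((¬((p3 ∧ p3) ↔ (¬p3 ∨ (p2 ↔ p5))) ∧ p1) ↔ (¬p2 → ¬p4)).
  branch 1 (add ¬p3):
    ○ open, literals {p3=F}.
  branch 2 (add ((¬((p3 ∧ p3) ↔ (¬p3 ∨ (p2 ↔ p5))) ∧ p1) ↔ (¬p2 → ¬p4))):
    ((¬((p3 ∧ p3) ↔ (¬p3 ∨ (p2 ↔ p5))) ∧ p1) ↔ (¬p2 → ¬p4)): β-rule — branch into (¬((p3 ∧ p3) ↔ (¬p3 ∨ (p2 ↔ p5))) ∧ p1), (¬p2 → ¬p4)  //  ¬(¬((p3 ∧ p3) ↔ (¬p3 ∨ (p2 ↔ p5))) ∧ p1), ¬(¬p2 → ¬p4).
      branch 2.1 (add (¬((p3 ∧ p3) ↔ (¬p3 ∨ (p2 ↔ p5))) ∧ p1), (¬p2 → ¬p4)):
        (¬((p3 ∧ p3) ↔ (¬p3 ∨ (p2 ↔ p5))) ∧ p1): α-rule — add ¬((p3 ∧ p3) ↔ (¬p3 ∨ (p2 ↔ p5))), p1.
        (¬p2 → ¬p4): β-rule — branch into ¬¬p2  //  ¬p4.
          branch 2.1.1 (add ¬¬p2):
            ¬((p3 ∧ p3) ↔ (¬p3 ∨ (p2 ↔ p5))): β-rule — branch into (p3 ∧ p3), ¬(¬p3 ∨ (p2 ↔ p5))  //  ¬(p3 ∧ p3), (¬p3 ∨ (p2 ↔ p5)).
              branch 2.1.1.1 (add (p3 ∧ p3), ¬(¬p3 ∨ (p2 ↔ p5))):
                (p3 ∧ p3): α-rule — add p3, p3.
                ¬(¬p3 ∨ (p2 ↔ p5)): α-rule — add ¬¬p3, ¬(p2 ↔ p5).
                ¬(p2 ↔ p5): β-rule — branch into p2, ¬p5  //  ¬p2, p5.
                  branch 2.1.1.1.1 (add p2, ¬p5):
                    ○ open, literals {p1=T, p2=T, p3=T, p5=F}.
                  branch 2.1.1.1.2 (add ¬p2, p5):
                    × closes — contains both p2 and ¬p2.
              branch 2.1.1.2 (add ¬(p3 ∧ p3), (¬p3 ∨ (p2 ↔ p5))):
                ¬(p3 ∧ p3): β-rule — branch into ¬p3  //  ¬p3.
                  branch 2.1.1.2.1 (add ¬p3):
                    (¬p3 ∨ (p2 ↔ p5)): β-rule — branch into ¬p3  //  (p2 ↔ p5).
                      branch 2.1.1.2.1.1 (add ¬p3):
                        ○ open, literals {p1=T, p2=T, p3=F}.
                      branch 2.1.1.2.1.2 (add (p2 ↔ p5)):
                        (p2 ↔ p5): β-rule — branch into p2, p5  //  ¬p2, ¬p5.
                          branch 2.1.1.2.1.2.1 (add p2, p5):
                            ○ open, literals {p1=T, p2=T, p3=F, p5=T}.
                          branch 2.1.1.2.1.2.2 (add ¬p2, ¬p5):
                            × closes — contains both p2 and ¬p2.
                  branch 2.1.1.2.2 (add ¬p3):
                    (¬p3 ∨ (p2 ↔ p5)): β-rule — branch into ¬p3  //  (p2 ↔ p5).
                      branch 2.1.1.2.2.1 (add ¬p3):
                        ○ open, literals {p1=T, p2=T, p3=F}.
                      branch 2.1.1.2.2.2 (add (p2 ↔ p5)):
                        (p2 ↔ p5): β-rule — branch into p2, p5  //  ¬p2, ¬p5.
                          branch 2.1.1.2.2.2.1 (add p2, p5):
                            ○ open, literals {p1=T, p2=T, p3=F, p5=T}.
                          branch 2.1.1.2.2.2.2 (add ¬p2, ¬p5):
                            × closes — contains both p2 and ¬p2.
          branch 2.1.2 (add ¬p4):
            ¬((p3 ∧ p3) ↔ (¬p3 ∨ (p2 ↔ p5))): β-rule — branch into (p3 ∧ p3), ¬(¬p3 ∨ (p2 ↔ p5))  //  ¬(p3 ∧ p3), (¬p3 ∨ (p2 ↔ p5)).
              branch 2.1.2.1 (add (p3 ∧ p3), ¬(¬p3 ∨ (p2 ↔ p5))):
                (p3 ∧ p3): α-rule — add p3, p3.
                ¬(¬p3 ∨ (p2 ↔ p5)): α-rule — add ¬¬p3, ¬(p2 ↔ p5).
                ¬(p2 ↔ p5): β-rule — branch into p2, ¬p5  //  ¬p2, p5.
                  branch 2.1.2.1.1 (add p2, ¬p5):
                    ○ open, literals {p1=T, p2=T, p3=T, p4=F, p5=F}.
                  branch 2.1.2.1.2 (add ¬p2, p5):
                    ○ open, literals {p1=T, p2=F, p3=T, p4=F, p5=T}.
              branch 2.1.2.2 (add ¬(p3 ∧ p3), (¬p3 ∨ (p2 ↔ p5))):
                ¬(p3 ∧ p3): β-rule — branch into ¬p3  //  ¬p3.
                  branch 2.1.2.2.1 (add ¬p3):
                    (¬p3 ∨ (p2 ↔ p5)): β-rule — branch into ¬p3  //  (p2 ↔ p5).
                      branch 2.1.2.2.1.1 (add ¬p3):
                        ○ open, literals {p1=T, p3=F, p4=F}.
                      branch 2.1.2.2.1.2 (add (p2 ↔ p5)):
                        (p2 ↔ p5): β-rule — branch into p2, p5  //  ¬p2, ¬p5.
                          branch 2.1.2.2.1.2.1 (add p2, p5):
                            ○ open, literals {p1=T, p2=T, p3=F, p4=F, p5=T}.
                          branch 2.1.2.2.1.2.2 (add ¬p2, ¬p5):
                            ○ open, literals {p1=T, p2=F, p3=F, p4=F, p5=F}.
                  branch 2.1.2.2.2 (add ¬p3):
                    (¬p3 ∨ (p2 ↔ p5)): β-rule — branch into ¬p3  //  (p2 ↔ p5).
                      branch 2.1.2.2.2.1 (add ¬p3):
                        ○ open, literals {p1=T, p3=F, p4=F}.
                      branch 2.1.2.2.2.2 (add (p2 ↔ p5)):
                        (p2 ↔ p5): β-rule — branch into p2, p5  //  ¬p2, ¬p5.
                          branch 2.1.2.2.2.2.1 (add p2, p5):
                            ○ open, literals {p1=T, p2=T, p3=F, p4=F, p5=T}.
                          branch 2.1.2.2.2.2.2 (add ¬p2, ¬p5):
                            ○ open, literals {p1=T, p2=F, p3=F, p4=F, p5=F}.
      branch 2.2 (add ¬(¬((p3 ∧ p3) ↔ (¬p3 ∨ (p2 ↔ p5))) ∧ p1), ¬(¬p2 → ¬p4)):
        ¬(¬p2 → ¬p4): α-rule — add ¬p2, ¬¬p4.
        ¬(¬((p3 ∧ p3) ↔ (¬p3 ∨ (p2 ↔ p5))) ∧ p1): β-rule — branch into ¬¬((p3 ∧ p3) ↔ (¬p3 ∨ (p2 ↔ p5)))  //  ¬p1.
          branch 2.2.1 (add ¬¬((p3 ∧ p3) ↔ (¬p3 ∨ (p2 ↔ p5)))):
            ¬¬((p3 ∧ p3) ↔ (¬p3 ∨ (p2 ↔ p5))): β-rule — branch into (p3 ∧ p3), (¬p3 ∨ (p2 ↔ p5))  //  ¬(p3 ∧ p3), ¬(¬p3 ∨ (p2 ↔ p5)).
              branch 2.2.1.1 (add (p3 ∧ p3), (¬p3 ∨ (p2 ↔ p5))):
                (p3 ∧ p3): α-rule — add p3, p3.
                (¬p3 ∨ (p2 ↔ p5)): β-rule — branch into ¬p3  //  (p2 ↔ p5).
                  branch 2.2.1.1.1 (add ¬p3):
                    × closes — contains both p3 and ¬p3.
                  branch 2.2.1.1.2 (add (p2 ↔ p5)):
                    (p2 ↔ p5): β-rule — branch into p2, p5  //  ¬p2, ¬p5.
                      branch 2.2.1.1.2.1 (add p2, p5):
                        × closes — contains both p2 and ¬p2.
                      branch 2.2.1.1.2.2 (add ¬p2, ¬p5):
                        ○ open, literals {p2=F, p3=T, p4=T, p5=F}.
              branch 2.2.1.2 (add ¬(p3 ∧ p3), ¬(¬p3 ∨ (p2 ↔ p5))):
                ¬(¬p3 ∨ (p2 ↔ p5)): α-rule — add ¬¬p3, ¬(p2 ↔ p5).
                ¬(p3 ∧ p3): β-rule — branch into ¬p3  //  ¬p3.
                  branch 2.2.1.2.1 (add ¬p3):
                    × closes — contains both p3 and ¬p3.
                  branch 2.2.1.2.2 (add ¬p3):
                    × closes — contains both p3 and ¬p3.
          branch 2.2.2 (add ¬p1):
            ○ open, literals {p1=F, p2=F, p4=T}.
7 branches closed, 16 open.
Each open branch fixes some atoms; the unmentioned ones are free. Counting distinct full assignments: branch {p3=F} (p1, p2, p5, p4) contributes 16 new; branch {p1=T, p2=T, p3=T, p5=F} (p4) contributes 2 new; branch {p1=T, p2=T, p3=F} (p5, p4) contributes 0 new; branch {p1=T, p2=T, p3=F, p5=T} (p4) contributes 0 new; branch {p1=T, p2=T, p3=F} (p5, p4) contributes 0 new; branch {p1=T, p2=T, p3=F, p5=T} (p4) contributes 0 new; branch {p1=T, p2=T, p3=T, p4=F, p5=F} (none free) contributes 0 new; branch {p1=T, p2=F, p3=T, p4=F, p5=T} (none free) contributes 1 new; branch {p1=T, p3=F, p4=F} (p2, p5) contributes 0 new; branch {p1=T, p2=T, p3=F, p4=F, p5=T} (none free) contributes 0 new; branch {p1=T, p2=F, p3=F, p4=F, p5=F} (none free) contributes 0 new; branch {p1=T, p3=F, p4=F} (p2, p5) contributes 0 new; branch {p1=T, p2=T, p3=F, p4=F, p5=T} (none free) contributes 0 new; branch {p1=T, p2=F, p3=F, p4=F, p5=F} (none free) contributes 0 new; branch {p2=F, p3=T, p4=T, p5=F} (p1) contributes 2 new; branch {p1=F, p2=F, p4=T} (p3, p5) contributes 1 new. Total: 22.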